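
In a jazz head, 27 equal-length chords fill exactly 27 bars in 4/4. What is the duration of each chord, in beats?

27 bars × 4 beats/bar = 108 beats total.
108 beats ÷ 27 chords = 4 beats per chord.
(That is a whole note.)

4 beats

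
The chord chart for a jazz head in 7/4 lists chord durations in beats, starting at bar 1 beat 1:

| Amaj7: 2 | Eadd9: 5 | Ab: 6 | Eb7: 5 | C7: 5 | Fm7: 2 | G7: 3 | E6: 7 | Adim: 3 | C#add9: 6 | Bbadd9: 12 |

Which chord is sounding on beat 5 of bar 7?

Bbadd9

Beat 5 of bar 7 is beat (7−1)×7 + 5 = 47 overall.
Running totals: Amaj7 ends at 2, Eadd9 ends at 7, Ab ends at 13, Eb7 ends at 18, C7 ends at 23, Fm7 ends at 25, G7 ends at 28, E6 ends at 35, Adim ends at 38, C#add9 ends at 44, Bbadd9 ends at 56.
Beat 47 falls within Bbadd9.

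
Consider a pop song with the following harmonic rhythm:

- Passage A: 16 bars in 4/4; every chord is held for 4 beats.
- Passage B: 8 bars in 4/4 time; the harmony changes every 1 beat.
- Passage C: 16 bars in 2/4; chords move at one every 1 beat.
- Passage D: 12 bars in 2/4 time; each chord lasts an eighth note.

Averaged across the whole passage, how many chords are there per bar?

32/13 chords per bar

A: 16 bars of 4 beats is 64 beats; at 4 beats each that's 16 chords.
B: 8 bars of 4 beats is 32 beats; at 1 beat each that's 32 chords.
C: 16 bars of 2 beats is 32 beats; at 1 beat each that's 32 chords.
D: 12 bars of 2 beats is 24 beats; at 0.5 beats each that's 48 chords.
Overall: 128 chords over 52 bars → 128/52 = 32/13 chords per bar.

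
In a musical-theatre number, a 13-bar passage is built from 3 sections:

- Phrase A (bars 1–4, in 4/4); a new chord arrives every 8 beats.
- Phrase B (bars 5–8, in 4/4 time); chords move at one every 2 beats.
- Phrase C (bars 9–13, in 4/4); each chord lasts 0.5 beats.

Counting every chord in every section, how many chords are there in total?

50 chords

A: 4·4 = 16 beats, 16/8 = 2 chords.
B: 4·4 = 16 beats, 16/2 = 8 chords.
C: 5·4 = 20 beats, 20/0.5 = 40 chords.
Total: 2 + 8 + 40 = 50.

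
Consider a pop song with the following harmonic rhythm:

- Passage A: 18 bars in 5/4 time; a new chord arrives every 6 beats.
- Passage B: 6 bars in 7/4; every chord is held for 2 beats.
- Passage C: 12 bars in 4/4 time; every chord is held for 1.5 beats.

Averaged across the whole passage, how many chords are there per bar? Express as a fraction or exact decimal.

17/9 chords per bar

A: 18 bars of 5 beats is 90 beats; at 6 beats each that's 15 chords.
B: 6 bars of 7 beats is 42 beats; at 2 beats each that's 21 chords.
C: 12 bars of 4 beats is 48 beats; at 1.5 beats each that's 32 chords.
Overall: 68 chords over 36 bars → 68/36 = 17/9 chords per bar.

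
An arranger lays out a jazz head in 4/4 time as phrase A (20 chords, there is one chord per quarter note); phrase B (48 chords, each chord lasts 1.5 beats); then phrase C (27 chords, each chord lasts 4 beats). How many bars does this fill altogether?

50 bars

A: 20 × 1 = 20 beats = 5 bars.
B: 48 × 1.5 = 72 beats = 18 bars.
C: 27 × 4 = 108 beats = 27 bars.
Total: 5 + 18 + 27 = 50 bars.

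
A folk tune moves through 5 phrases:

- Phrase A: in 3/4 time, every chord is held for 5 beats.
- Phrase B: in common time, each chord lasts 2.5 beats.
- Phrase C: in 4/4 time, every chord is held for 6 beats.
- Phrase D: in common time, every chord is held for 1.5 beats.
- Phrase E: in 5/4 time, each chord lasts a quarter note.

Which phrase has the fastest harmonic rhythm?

Phrase E

A: each chord is 5 beats in 3/4, so 0.6 per bar.
B: each chord is 2.5 beats in 4/4, so 1.6 per bar.
C: each chord is 6 beats in 4/4, so 2/3 per bar.
D: each chord is 1.5 beats in 4/4, so 8/3 per bar.
E: each chord is 1 beat in 5/4, so 5 per bar.
Fastest is E at 5 chords/bar.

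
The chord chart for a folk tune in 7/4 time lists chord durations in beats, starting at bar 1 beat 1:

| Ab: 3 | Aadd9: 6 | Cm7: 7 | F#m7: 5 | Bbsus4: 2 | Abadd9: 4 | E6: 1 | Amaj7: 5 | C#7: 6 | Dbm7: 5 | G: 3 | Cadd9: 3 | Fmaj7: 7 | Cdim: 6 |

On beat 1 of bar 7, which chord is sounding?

Dbm7

Beat 1 of bar 7 is beat (7−1)×7 + 1 = 43 overall.
Running totals: Ab ends at 3, Aadd9 ends at 9, Cm7 ends at 16, F#m7 ends at 21, Bbsus4 ends at 23, Abadd9 ends at 27, E6 ends at 28, Amaj7 ends at 33, C#7 ends at 39, Dbm7 ends at 44.
Beat 43 falls within Dbm7.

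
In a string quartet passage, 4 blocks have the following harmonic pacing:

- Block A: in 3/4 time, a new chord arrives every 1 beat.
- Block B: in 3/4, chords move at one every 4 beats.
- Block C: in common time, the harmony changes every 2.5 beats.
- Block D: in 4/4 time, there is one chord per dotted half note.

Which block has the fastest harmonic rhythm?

Block A

A: 3 beats/bar ÷ 1 beat/chord = 3 chords/bar.
B: 3 beats/bar ÷ 4 beats/chord = 0.75 chords/bar.
C: 4 beats/bar ÷ 2.5 beats/chord = 1.6 chords/bar.
D: 4 beats/bar ÷ 3 beats/chord = 4/3 chords/bar.
Fastest is A at 3 chords/bar.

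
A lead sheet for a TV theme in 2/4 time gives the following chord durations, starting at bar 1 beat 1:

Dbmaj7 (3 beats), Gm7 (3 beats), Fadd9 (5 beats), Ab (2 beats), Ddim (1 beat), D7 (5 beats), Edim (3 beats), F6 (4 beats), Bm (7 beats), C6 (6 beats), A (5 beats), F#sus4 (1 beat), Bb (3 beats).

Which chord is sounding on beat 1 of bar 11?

Edim

Beat 1 of bar 11 is beat (11−1)×2 + 1 = 21 overall.
Running totals: Dbmaj7 ends at 3, Gm7 ends at 6, Fadd9 ends at 11, Ab ends at 13, Ddim ends at 14, D7 ends at 19, Edim ends at 22.
Beat 21 falls within Edim.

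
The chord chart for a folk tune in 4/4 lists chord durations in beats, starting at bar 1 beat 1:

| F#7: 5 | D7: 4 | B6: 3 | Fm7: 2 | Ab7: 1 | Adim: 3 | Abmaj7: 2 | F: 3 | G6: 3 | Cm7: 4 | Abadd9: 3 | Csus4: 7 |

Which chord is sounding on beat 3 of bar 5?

Abmaj7

Beat 3 of bar 5 is beat (5−1)×4 + 3 = 19 overall.
Running totals: F#7 ends at 5, D7 ends at 9, B6 ends at 12, Fm7 ends at 14, Ab7 ends at 15, Adim ends at 18, Abmaj7 ends at 20.
Beat 19 falls within Abmaj7.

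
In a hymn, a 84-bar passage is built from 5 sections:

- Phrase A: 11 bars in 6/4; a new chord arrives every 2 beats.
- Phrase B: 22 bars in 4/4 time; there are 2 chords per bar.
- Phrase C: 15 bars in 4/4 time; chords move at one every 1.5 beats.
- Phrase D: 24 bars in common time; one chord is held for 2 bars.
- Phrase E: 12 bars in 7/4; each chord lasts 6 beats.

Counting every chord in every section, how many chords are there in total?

A: 11·6 = 66 beats, 66/2 = 33 chords.
B: 22·4 = 88 beats, 88/2 = 44 chords.
C: 15·4 = 60 beats, 60/1.5 = 40 chords.
D: 24·4 = 96 beats, 96/8 = 12 chords.
E: 12·7 = 84 beats, 84/6 = 14 chords.
Total: 33 + 44 + 40 + 12 + 14 = 143.

143 chords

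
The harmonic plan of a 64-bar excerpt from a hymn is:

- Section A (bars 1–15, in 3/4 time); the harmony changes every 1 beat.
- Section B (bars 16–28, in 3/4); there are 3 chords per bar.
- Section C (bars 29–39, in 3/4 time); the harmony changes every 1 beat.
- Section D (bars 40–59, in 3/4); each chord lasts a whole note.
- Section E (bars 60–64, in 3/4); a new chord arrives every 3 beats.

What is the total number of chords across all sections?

A: 15 bars × 3 beats = 45 beats; 1 beat/chord → 45 chords.
B: 13 bars × 3 beats = 39 beats; 1 beat/chord → 39 chords.
C: 11 bars × 3 beats = 33 beats; 1 beat/chord → 33 chords.
D: 20 bars × 3 beats = 60 beats; 4 beats/chord → 15 chords.
E: 5 bars × 3 beats = 15 beats; 3 beats/chord → 5 chords.
Total: 45 + 39 + 33 + 15 + 5 = 137.

137 chords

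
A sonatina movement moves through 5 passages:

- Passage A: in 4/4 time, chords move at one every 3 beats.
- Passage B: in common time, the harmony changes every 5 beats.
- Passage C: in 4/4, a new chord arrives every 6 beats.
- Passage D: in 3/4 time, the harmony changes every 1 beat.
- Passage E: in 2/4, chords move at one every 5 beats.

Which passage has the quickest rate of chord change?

A: 4 beats/bar ÷ 3 beats/chord = 4/3 chords/bar.
B: 4 beats/bar ÷ 5 beats/chord = 0.8 chords/bar.
C: 4 beats/bar ÷ 6 beats/chord = 2/3 chords/bar.
D: 3 beats/bar ÷ 1 beat/chord = 3 chords/bar.
E: 2 beats/bar ÷ 5 beats/chord = 0.4 chords/bar.
Fastest is D at 3 chords/bar.

Passage D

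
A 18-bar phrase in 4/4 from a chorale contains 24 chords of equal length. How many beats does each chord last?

3 beats

18 bars × 4 beats/bar = 72 beats total.
72 beats ÷ 24 chords = 3 beats per chord.
(That is a dotted half note.)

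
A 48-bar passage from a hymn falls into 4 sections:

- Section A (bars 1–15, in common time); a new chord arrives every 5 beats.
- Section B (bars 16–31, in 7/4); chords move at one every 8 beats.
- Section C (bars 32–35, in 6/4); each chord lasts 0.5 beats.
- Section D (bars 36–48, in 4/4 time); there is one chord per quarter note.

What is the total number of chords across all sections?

A has 60 beats and chords last 5 each, so 12 chords.
B has 112 beats and chords last 8 each, so 14 chords.
C has 24 beats and chords last 0.5 each, so 48 chords.
D has 52 beats and chords last 1 each, so 52 chords.
Total: 12 + 14 + 48 + 52 = 126.

126 chords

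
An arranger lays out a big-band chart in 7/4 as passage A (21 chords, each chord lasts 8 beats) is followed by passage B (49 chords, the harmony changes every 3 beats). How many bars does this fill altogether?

A: 21 × 8 = 168 beats = 24 bars.
B: 49 × 3 = 147 beats = 21 bars.
Total: 24 + 21 = 45 bars.

45 bars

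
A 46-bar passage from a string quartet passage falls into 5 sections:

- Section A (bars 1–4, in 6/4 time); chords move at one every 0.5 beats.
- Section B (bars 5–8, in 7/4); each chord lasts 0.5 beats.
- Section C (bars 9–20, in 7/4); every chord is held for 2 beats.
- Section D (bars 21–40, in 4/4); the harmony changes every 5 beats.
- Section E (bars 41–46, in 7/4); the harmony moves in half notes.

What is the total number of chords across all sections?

183 chords

A has 24 beats and chords last 0.5 each, so 48 chords.
B has 28 beats and chords last 0.5 each, so 56 chords.
C has 84 beats and chords last 2 each, so 42 chords.
D has 80 beats and chords last 5 each, so 16 chords.
E has 42 beats and chords last 2 each, so 21 chords.
Total: 48 + 56 + 42 + 16 + 21 = 183.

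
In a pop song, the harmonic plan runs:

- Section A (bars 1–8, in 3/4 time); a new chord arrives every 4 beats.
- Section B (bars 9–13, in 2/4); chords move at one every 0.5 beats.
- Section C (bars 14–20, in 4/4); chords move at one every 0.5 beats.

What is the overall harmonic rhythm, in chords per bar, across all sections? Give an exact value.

4.1 chords per bar

A: 8 bars of 3 beats is 24 beats; at 4 beats each that's 6 chords.
B: 5 bars of 2 beats is 10 beats; at 0.5 beats each that's 20 chords.
C: 7 bars of 4 beats is 28 beats; at 0.5 beats each that's 56 chords.
Overall: 82 chords over 20 bars → 82/20 = 4.1 chords per bar.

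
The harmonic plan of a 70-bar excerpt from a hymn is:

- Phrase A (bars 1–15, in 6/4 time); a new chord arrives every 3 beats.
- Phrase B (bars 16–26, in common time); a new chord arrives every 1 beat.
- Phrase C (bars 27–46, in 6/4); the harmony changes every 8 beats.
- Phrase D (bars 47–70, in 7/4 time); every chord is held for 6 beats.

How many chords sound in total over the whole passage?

117 chords

A: 15·6 = 90 beats, 90/3 = 30 chords.
B: 11·4 = 44 beats, 44/1 = 44 chords.
C: 20·6 = 120 beats, 120/8 = 15 chords.
D: 24·7 = 168 beats, 168/6 = 28 chords.
Total: 30 + 44 + 15 + 28 = 117.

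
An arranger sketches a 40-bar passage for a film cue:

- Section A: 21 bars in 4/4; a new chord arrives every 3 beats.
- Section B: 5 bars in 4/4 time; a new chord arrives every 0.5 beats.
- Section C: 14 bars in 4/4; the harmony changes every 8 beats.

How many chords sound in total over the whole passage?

75 chords

A: 21·4 = 84 beats, 84/3 = 28 chords.
B: 5·4 = 20 beats, 20/0.5 = 40 chords.
C: 14·4 = 56 beats, 56/8 = 7 chords.
Total: 28 + 40 + 7 = 75.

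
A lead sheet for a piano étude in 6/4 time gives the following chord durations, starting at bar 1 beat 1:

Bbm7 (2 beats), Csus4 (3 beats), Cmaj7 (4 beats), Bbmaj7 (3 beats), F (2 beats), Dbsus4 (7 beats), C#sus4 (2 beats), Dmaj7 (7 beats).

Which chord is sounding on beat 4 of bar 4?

Beat 4 of bar 4 is beat (4−1)×6 + 4 = 22 overall.
Running totals: Bbm7 ends at 2, Csus4 ends at 5, Cmaj7 ends at 9, Bbmaj7 ends at 12, F ends at 14, Dbsus4 ends at 21, C#sus4 ends at 23.
Beat 22 falls within C#sus4.

C#sus4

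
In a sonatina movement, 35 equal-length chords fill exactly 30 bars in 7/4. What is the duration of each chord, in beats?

30 bars × 7 beats/bar = 210 beats total.
210 beats ÷ 35 chords = 6 beats per chord.

6 beats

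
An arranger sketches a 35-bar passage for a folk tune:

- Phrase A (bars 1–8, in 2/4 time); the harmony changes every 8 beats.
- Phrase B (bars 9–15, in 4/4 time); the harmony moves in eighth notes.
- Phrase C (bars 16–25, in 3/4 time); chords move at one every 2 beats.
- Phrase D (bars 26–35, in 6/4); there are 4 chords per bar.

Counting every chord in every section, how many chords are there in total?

A has 16 beats and chords last 8 each, so 2 chords.
B has 28 beats and chords last 0.5 each, so 56 chords.
C has 30 beats and chords last 2 each, so 15 chords.
D has 60 beats and chords last 1.5 each, so 40 chords.
Total: 2 + 56 + 15 + 40 = 113.

113 chords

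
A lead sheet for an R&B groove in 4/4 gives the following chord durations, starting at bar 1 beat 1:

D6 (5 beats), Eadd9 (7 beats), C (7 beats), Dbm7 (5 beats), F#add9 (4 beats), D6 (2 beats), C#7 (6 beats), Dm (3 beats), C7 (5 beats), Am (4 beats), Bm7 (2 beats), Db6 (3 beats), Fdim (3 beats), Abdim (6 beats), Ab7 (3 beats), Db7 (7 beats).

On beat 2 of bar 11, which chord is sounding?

C7

Beat 2 of bar 11 is beat (11−1)×4 + 2 = 42 overall.
Running totals: D6 ends at 5, Eadd9 ends at 12, C ends at 19, Dbm7 ends at 24, F#add9 ends at 28, D6 ends at 30, C#7 ends at 36, Dm ends at 39, C7 ends at 44.
Beat 42 falls within C7.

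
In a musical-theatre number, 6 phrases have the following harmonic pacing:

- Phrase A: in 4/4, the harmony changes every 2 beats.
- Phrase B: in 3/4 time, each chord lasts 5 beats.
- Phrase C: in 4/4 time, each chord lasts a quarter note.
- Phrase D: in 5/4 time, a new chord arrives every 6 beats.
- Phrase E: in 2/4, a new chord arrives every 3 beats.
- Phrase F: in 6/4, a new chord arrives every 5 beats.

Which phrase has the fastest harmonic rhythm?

A: each chord is 2 beats in 4/4, so 2 per bar.
B: each chord is 5 beats in 3/4, so 0.6 per bar.
C: each chord is 1 beat in 4/4, so 4 per bar.
D: each chord is 6 beats in 5/4, so 5/6 per bar.
E: each chord is 3 beats in 2/4, so 2/3 per bar.
F: each chord is 5 beats in 6/4, so 1.2 per bar.
Fastest is C at 4 chords/bar.

Phrase C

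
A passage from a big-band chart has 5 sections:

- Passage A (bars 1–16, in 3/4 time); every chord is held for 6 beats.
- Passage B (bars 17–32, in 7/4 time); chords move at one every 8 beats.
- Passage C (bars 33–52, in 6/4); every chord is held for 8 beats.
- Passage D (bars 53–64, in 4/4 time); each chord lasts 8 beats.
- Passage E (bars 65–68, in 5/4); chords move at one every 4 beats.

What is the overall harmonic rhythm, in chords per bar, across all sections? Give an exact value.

A: 16 bars of 3 beats is 48 beats; at 6 beats each that's 8 chords.
B: 16 bars of 7 beats is 112 beats; at 8 beats each that's 14 chords.
C: 20 bars of 6 beats is 120 beats; at 8 beats each that's 15 chords.
D: 12 bars of 4 beats is 48 beats; at 8 beats each that's 6 chords.
E: 4 bars of 5 beats is 20 beats; at 4 beats each that's 5 chords.
Overall: 48 chords over 68 bars → 48/68 = 12/17 chords per bar.

12/17 chords per bar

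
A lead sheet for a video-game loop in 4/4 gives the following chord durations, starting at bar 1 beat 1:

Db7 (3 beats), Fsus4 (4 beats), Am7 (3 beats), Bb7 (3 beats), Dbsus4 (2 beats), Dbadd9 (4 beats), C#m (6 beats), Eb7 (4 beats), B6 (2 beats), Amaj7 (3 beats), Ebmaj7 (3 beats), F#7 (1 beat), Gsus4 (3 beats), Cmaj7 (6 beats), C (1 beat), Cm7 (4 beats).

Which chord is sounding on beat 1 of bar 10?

Ebmaj7

Beat 1 of bar 10 is beat (10−1)×4 + 1 = 37 overall.
Running totals: Db7 ends at 3, Fsus4 ends at 7, Am7 ends at 10, Bb7 ends at 13, Dbsus4 ends at 15, Dbadd9 ends at 19, C#m ends at 25, Eb7 ends at 29, B6 ends at 31, Amaj7 ends at 34, Ebmaj7 ends at 37.
Beat 37 falls within Ebmaj7.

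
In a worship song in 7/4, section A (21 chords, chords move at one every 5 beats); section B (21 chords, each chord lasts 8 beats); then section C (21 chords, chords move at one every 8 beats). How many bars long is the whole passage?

63 bars

A: 21 × 5 = 105 beats = 15 bars.
B: 21 × 8 = 168 beats = 24 bars.
C: 21 × 8 = 168 beats = 24 bars.
Total: 15 + 24 + 24 = 63 bars.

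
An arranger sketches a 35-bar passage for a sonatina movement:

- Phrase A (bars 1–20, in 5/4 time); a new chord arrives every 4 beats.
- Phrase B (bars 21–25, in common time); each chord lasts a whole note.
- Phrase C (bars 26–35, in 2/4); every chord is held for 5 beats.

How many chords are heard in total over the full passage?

A: 20·5 = 100 beats, 100/4 = 25 chords.
B: 5·4 = 20 beats, 20/4 = 5 chords.
C: 10·2 = 20 beats, 20/5 = 4 chords.
Total: 25 + 5 + 4 = 34.

34 chords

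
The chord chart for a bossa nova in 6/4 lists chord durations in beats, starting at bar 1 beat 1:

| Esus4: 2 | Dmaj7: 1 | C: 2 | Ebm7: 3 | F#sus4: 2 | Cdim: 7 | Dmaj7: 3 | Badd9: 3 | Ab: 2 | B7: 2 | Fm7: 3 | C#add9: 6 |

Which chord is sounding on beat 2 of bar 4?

Dmaj7

Beat 2 of bar 4 is beat (4−1)×6 + 2 = 20 overall.
Running totals: Esus4 ends at 2, Dmaj7 ends at 3, C ends at 5, Ebm7 ends at 8, F#sus4 ends at 10, Cdim ends at 17, Dmaj7 ends at 20.
Beat 20 falls within Dmaj7.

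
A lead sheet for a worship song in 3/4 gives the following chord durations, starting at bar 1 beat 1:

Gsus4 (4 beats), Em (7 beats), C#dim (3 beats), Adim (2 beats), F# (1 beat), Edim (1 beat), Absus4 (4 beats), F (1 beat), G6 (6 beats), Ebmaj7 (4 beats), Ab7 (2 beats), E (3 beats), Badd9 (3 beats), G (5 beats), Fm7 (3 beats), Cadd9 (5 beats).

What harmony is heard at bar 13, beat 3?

Beat 3 of bar 13 is beat (13−1)×3 + 3 = 39 overall.
Running totals: Gsus4 ends at 4, Em ends at 11, C#dim ends at 14, Adim ends at 16, F# ends at 17, Edim ends at 18, Absus4 ends at 22, F ends at 23, G6 ends at 29, Ebmaj7 ends at 33, Ab7 ends at 35, E ends at 38, Badd9 ends at 41.
Beat 39 falls within Badd9.

Badd9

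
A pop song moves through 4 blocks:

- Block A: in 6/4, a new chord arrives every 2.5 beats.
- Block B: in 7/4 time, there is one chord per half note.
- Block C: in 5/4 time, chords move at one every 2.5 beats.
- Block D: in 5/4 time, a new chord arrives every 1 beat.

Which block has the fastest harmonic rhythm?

Block D

A: 6/2.5 = 2.4 chords/bar.
B: 7/2 = 3.5 chords/bar.
C: 5/2.5 = 2 chords/bar.
D: 5/1 = 5 chords/bar.
Fastest is D at 5 chords/bar.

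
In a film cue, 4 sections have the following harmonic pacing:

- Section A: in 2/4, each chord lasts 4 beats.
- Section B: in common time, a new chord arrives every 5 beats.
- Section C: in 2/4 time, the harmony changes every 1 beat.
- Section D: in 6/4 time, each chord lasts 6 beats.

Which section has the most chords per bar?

Section C

A: 2 beats/bar ÷ 4 beats/chord = 0.5 chords/bar.
B: 4 beats/bar ÷ 5 beats/chord = 0.8 chords/bar.
C: 2 beats/bar ÷ 1 beat/chord = 2 chords/bar.
D: 6 beats/bar ÷ 6 beats/chord = 1 chord/bar.
Fastest is C at 2 chords/bar.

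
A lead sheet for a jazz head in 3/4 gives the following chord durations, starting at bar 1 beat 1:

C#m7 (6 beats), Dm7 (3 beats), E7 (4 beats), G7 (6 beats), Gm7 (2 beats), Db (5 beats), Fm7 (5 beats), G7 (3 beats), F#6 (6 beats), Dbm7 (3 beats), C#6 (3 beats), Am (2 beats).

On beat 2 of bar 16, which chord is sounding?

Am

Beat 2 of bar 16 is beat (16−1)×3 + 2 = 47 overall.
Running totals: C#m7 ends at 6, Dm7 ends at 9, E7 ends at 13, G7 ends at 19, Gm7 ends at 21, Db ends at 26, Fm7 ends at 31, G7 ends at 34, F#6 ends at 40, Dbm7 ends at 43, C#6 ends at 46, Am ends at 48.
Beat 47 falls within Am.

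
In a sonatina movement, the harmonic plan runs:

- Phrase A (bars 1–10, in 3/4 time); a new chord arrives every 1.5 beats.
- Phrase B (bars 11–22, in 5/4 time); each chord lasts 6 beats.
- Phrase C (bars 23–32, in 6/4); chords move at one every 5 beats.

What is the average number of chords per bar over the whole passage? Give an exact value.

A: 10 × 3 = 30 beats ÷ 1.5 = 20 chords.
B: 12 × 5 = 60 beats ÷ 6 = 10 chords.
C: 10 × 6 = 60 beats ÷ 5 = 12 chords.
Overall: 42 chords over 32 bars → 42/32 = 21/16 chords per bar.

21/16 chords per bar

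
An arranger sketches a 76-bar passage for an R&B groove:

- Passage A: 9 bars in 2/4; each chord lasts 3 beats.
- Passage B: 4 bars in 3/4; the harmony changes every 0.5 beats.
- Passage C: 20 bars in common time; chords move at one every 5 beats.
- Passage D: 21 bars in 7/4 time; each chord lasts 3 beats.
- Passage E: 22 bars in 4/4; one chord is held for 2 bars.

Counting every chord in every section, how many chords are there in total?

106 chords

A has 18 beats and chords last 3 each, so 6 chords.
B has 12 beats and chords last 0.5 each, so 24 chords.
C has 80 beats and chords last 5 each, so 16 chords.
D has 147 beats and chords last 3 each, so 49 chords.
E has 88 beats and chords last 8 each, so 11 chords.
Total: 6 + 24 + 16 + 49 + 11 = 106.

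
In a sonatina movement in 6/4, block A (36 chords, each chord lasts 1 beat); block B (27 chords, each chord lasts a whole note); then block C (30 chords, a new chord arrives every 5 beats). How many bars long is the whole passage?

A: 36 × 1 = 36 beats = 6 bars.
B: 27 × 4 = 108 beats = 18 bars.
C: 30 × 5 = 150 beats = 25 bars.
Total: 6 + 18 + 25 = 49 bars.

49 bars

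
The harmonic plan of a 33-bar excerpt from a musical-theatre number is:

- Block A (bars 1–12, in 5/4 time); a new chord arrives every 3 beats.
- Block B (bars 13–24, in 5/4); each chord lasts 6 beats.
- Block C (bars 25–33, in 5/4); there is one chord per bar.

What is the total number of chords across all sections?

39 chords

A: 12·5 = 60 beats, 60/3 = 20 chords.
B: 12·5 = 60 beats, 60/6 = 10 chords.
C: 9·5 = 45 beats, 45/5 = 9 chords.
Total: 20 + 10 + 9 = 39.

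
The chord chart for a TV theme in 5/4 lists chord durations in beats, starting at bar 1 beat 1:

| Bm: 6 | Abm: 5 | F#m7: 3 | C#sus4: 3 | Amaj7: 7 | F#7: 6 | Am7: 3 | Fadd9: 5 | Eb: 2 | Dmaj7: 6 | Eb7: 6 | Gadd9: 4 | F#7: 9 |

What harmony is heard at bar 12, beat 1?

Beat 1 of bar 12 is beat (12−1)×5 + 1 = 56 overall.
Running totals: Bm ends at 6, Abm ends at 11, F#m7 ends at 14, C#sus4 ends at 17, Amaj7 ends at 24, F#7 ends at 30, Am7 ends at 33, Fadd9 ends at 38, Eb ends at 40, Dmaj7 ends at 46, Eb7 ends at 52, Gadd9 ends at 56.
Beat 56 falls within Gadd9.

Gadd9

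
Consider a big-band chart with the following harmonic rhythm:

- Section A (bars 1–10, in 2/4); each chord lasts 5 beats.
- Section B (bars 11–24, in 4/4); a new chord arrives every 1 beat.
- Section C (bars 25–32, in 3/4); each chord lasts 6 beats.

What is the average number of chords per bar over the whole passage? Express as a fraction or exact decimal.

2 chords per bar

A: 10 bars of 2 beats is 20 beats; at 5 beats each that's 4 chords.
B: 14 bars of 4 beats is 56 beats; at 1 beat each that's 56 chords.
C: 8 bars of 3 beats is 24 beats; at 6 beats each that's 4 chords.
Overall: 64 chords over 32 bars → 64/32 = 2 chords per bar.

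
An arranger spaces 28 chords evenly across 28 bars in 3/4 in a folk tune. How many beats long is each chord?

28 bars × 3 beats/bar = 84 beats total.
84 beats ÷ 28 chords = 3 beats per chord.
(That is a dotted half note.)

3 beats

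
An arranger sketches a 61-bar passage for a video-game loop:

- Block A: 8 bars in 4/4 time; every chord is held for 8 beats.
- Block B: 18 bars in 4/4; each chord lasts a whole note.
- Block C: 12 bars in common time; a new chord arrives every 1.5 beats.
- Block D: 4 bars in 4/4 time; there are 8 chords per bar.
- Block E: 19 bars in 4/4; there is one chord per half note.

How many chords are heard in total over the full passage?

124 chords

A has 32 beats and chords last 8 each, so 4 chords.
B has 72 beats and chords last 4 each, so 18 chords.
C has 48 beats and chords last 1.5 each, so 32 chords.
D has 16 beats and chords last 0.5 each, so 32 chords.
E has 76 beats and chords last 2 each, so 38 chords.
Total: 4 + 18 + 32 + 32 + 38 = 124.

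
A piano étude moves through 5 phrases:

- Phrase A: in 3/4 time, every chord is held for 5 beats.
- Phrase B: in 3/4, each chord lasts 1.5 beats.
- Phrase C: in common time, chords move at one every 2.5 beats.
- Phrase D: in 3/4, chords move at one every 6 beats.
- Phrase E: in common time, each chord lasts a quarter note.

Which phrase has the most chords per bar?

Phrase E

A: 3 beats/bar ÷ 5 beats/chord = 0.6 chords/bar.
B: 3 beats/bar ÷ 1.5 beats/chord = 2 chords/bar.
C: 4 beats/bar ÷ 2.5 beats/chord = 1.6 chords/bar.
D: 3 beats/bar ÷ 6 beats/chord = 0.5 chords/bar.
E: 4 beats/bar ÷ 1 beat/chord = 4 chords/bar.
Fastest is E at 4 chords/bar.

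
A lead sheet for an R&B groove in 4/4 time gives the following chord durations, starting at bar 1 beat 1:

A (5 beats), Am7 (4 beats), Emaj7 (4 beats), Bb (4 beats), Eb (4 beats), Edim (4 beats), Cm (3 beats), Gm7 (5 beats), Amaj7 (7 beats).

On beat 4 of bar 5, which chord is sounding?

Eb

Beat 4 of bar 5 is beat (5−1)×4 + 4 = 20 overall.
Running totals: A ends at 5, Am7 ends at 9, Emaj7 ends at 13, Bb ends at 17, Eb ends at 21.
Beat 20 falls within Eb.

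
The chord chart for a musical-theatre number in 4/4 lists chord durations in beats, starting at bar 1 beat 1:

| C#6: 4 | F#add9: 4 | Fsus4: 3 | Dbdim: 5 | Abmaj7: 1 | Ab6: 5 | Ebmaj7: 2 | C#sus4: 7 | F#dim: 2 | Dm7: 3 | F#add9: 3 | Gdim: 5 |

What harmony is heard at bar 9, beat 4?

Beat 4 of bar 9 is beat (9−1)×4 + 4 = 36 overall.
Running totals: C#6 ends at 4, F#add9 ends at 8, Fsus4 ends at 11, Dbdim ends at 16, Abmaj7 ends at 17, Ab6 ends at 22, Ebmaj7 ends at 24, C#sus4 ends at 31, F#dim ends at 33, Dm7 ends at 36.
Beat 36 falls within Dm7.

Dm7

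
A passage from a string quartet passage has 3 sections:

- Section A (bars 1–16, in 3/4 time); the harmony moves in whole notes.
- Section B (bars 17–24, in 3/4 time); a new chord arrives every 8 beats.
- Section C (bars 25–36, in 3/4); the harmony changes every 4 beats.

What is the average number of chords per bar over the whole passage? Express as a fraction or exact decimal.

A: 16 × 3 = 48 beats ÷ 4 = 12 chords.
B: 8 × 3 = 24 beats ÷ 8 = 3 chords.
C: 12 × 3 = 36 beats ÷ 4 = 9 chords.
Overall: 24 chords over 36 bars → 24/36 = 2/3 chords per bar.

2/3 chords per bar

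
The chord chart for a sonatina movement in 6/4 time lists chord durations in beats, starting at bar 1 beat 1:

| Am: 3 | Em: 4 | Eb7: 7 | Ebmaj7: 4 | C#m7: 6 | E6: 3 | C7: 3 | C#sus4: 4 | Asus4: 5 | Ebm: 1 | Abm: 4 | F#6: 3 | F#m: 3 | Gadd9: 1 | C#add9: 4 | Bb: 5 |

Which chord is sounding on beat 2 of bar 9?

Beat 2 of bar 9 is beat (9−1)×6 + 2 = 50 overall.
Running totals: Am ends at 3, Em ends at 7, Eb7 ends at 14, Ebmaj7 ends at 18, C#m7 ends at 24, E6 ends at 27, C7 ends at 30, C#sus4 ends at 34, Asus4 ends at 39, Ebm ends at 40, Abm ends at 44, F#6 ends at 47, F#m ends at 50.
Beat 50 falls within F#m.

F#m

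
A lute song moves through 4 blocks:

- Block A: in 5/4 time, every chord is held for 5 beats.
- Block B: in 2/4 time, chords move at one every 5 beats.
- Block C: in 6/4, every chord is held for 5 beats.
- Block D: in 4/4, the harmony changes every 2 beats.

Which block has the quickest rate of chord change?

Block D

A: 5 beats/bar ÷ 5 beats/chord = 1 chord/bar.
B: 2 beats/bar ÷ 5 beats/chord = 0.4 chords/bar.
C: 6 beats/bar ÷ 5 beats/chord = 1.2 chords/bar.
D: 4 beats/bar ÷ 2 beats/chord = 2 chords/bar.
Fastest is D at 2 chords/bar.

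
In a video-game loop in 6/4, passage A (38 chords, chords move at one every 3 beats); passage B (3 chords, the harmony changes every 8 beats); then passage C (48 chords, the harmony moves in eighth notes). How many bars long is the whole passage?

27 bars

A: 38 × 3 = 114 beats = 19 bars.
B: 3 × 8 = 24 beats = 4 bars.
C: 48 × 0.5 = 24 beats = 4 bars.
Total: 19 + 4 + 4 = 27 bars.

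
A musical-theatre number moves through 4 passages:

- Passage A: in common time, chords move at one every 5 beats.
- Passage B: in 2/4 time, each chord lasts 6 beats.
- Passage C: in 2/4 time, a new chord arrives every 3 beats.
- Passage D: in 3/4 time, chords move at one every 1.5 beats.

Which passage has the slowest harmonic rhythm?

A: each chord is 5 beats in 4/4, so 0.8 per bar.
B: each chord is 6 beats in 2/4, so 1/3 per bar.
C: each chord is 3 beats in 2/4, so 2/3 per bar.
D: each chord is 1.5 beats in 3/4, so 2 per bar.
Slowest is B at 1/3 chords/bar.

Passage B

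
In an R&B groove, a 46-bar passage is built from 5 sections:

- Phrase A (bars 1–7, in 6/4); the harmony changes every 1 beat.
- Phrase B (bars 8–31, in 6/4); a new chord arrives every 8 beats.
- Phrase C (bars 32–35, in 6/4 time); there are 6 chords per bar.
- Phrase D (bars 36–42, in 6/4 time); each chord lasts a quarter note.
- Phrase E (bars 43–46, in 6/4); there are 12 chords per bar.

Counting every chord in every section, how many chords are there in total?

174 chords

A: 7·6 = 42 beats, 42/1 = 42 chords.
B: 24·6 = 144 beats, 144/8 = 18 chords.
C: 4·6 = 24 beats, 24/1 = 24 chords.
D: 7·6 = 42 beats, 42/1 = 42 chords.
E: 4·6 = 24 beats, 24/0.5 = 48 chords.
Total: 42 + 18 + 24 + 42 + 48 = 174.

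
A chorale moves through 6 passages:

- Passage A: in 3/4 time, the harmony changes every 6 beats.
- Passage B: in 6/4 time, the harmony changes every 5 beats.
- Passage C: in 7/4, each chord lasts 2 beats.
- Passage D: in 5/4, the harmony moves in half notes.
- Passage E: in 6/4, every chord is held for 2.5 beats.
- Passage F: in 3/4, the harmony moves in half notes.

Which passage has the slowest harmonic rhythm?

A: each chord is 6 beats in 3/4, so 0.5 per bar.
B: each chord is 5 beats in 6/4, so 1.2 per bar.
C: each chord is 2 beats in 7/4, so 3.5 per bar.
D: each chord is 2 beats in 5/4, so 2.5 per bar.
E: each chord is 2.5 beats in 6/4, so 2.4 per bar.
F: each chord is 2 beats in 3/4, so 1.5 per bar.
Slowest is A at 0.5 chords/bar.

Passage A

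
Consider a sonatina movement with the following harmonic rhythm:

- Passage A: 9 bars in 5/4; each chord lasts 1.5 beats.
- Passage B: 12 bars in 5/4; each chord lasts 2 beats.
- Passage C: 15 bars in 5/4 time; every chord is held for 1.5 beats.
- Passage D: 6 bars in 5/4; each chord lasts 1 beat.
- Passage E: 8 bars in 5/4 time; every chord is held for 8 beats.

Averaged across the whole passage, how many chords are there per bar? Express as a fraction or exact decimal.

A: 9 × 5 = 45 beats ÷ 1.5 = 30 chords.
B: 12 × 5 = 60 beats ÷ 2 = 30 chords.
C: 15 × 5 = 75 beats ÷ 1.5 = 50 chords.
D: 6 × 5 = 30 beats ÷ 1 = 30 chords.
E: 8 × 5 = 40 beats ÷ 8 = 5 chords.
Overall: 145 chords over 50 bars → 145/50 = 2.9 chords per bar.

2.9 chords per bar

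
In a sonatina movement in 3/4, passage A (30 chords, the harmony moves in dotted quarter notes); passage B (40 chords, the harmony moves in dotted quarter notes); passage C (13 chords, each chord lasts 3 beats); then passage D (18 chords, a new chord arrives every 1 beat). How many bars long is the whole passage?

A: 30 × 1.5 = 45 beats = 15 bars.
B: 40 × 1.5 = 60 beats = 20 bars.
C: 13 × 3 = 39 beats = 13 bars.
D: 18 × 1 = 18 beats = 6 bars.
Total: 15 + 20 + 13 + 6 = 54 bars.

54 bars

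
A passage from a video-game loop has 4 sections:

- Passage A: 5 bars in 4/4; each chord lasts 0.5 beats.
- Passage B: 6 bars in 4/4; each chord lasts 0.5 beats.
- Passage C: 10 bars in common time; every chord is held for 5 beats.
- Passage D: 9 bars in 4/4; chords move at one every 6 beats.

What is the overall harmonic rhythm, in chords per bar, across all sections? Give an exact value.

3.4 chords per bar

A: 5 bars of 4 beats is 20 beats; at 0.5 beats each that's 40 chords.
B: 6 bars of 4 beats is 24 beats; at 0.5 beats each that's 48 chords.
C: 10 bars of 4 beats is 40 beats; at 5 beats each that's 8 chords.
D: 9 bars of 4 beats is 36 beats; at 6 beats each that's 6 chords.
Overall: 102 chords over 30 bars → 102/30 = 3.4 chords per bar.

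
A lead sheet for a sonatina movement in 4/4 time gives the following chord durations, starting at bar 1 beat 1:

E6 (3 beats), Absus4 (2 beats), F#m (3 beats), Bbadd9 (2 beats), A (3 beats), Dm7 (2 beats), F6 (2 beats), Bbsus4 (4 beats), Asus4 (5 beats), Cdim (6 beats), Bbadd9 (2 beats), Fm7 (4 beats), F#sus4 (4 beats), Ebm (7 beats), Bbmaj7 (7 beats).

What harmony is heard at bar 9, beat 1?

Bbadd9

Beat 1 of bar 9 is beat (9−1)×4 + 1 = 33 overall.
Running totals: E6 ends at 3, Absus4 ends at 5, F#m ends at 8, Bbadd9 ends at 10, A ends at 13, Dm7 ends at 15, F6 ends at 17, Bbsus4 ends at 21, Asus4 ends at 26, Cdim ends at 32, Bbadd9 ends at 34.
Beat 33 falls within Bbadd9.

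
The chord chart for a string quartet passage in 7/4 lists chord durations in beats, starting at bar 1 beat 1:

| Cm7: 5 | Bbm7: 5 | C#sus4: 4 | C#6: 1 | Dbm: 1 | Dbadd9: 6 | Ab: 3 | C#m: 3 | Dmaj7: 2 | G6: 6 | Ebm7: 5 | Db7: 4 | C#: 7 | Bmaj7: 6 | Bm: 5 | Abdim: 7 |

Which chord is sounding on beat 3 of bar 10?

Beat 3 of bar 10 is beat (10−1)×7 + 3 = 66 overall.
Running totals: Cm7 ends at 5, Bbm7 ends at 10, C#sus4 ends at 14, C#6 ends at 15, Dbm ends at 16, Dbadd9 ends at 22, Ab ends at 25, C#m ends at 28, Dmaj7 ends at 30, G6 ends at 36, Ebm7 ends at 41, Db7 ends at 45, C# ends at 52, Bmaj7 ends at 58, Bm ends at 63, Abdim ends at 70.
Beat 66 falls within Abdim.

Abdim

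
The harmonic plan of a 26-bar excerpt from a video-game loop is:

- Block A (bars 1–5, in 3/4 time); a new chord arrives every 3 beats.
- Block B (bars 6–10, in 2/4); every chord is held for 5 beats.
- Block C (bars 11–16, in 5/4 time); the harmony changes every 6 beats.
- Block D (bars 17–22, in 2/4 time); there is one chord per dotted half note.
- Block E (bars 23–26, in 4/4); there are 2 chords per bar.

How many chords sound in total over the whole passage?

A: 5 bars × 3 beats = 15 beats; 3 beats/chord → 5 chords.
B: 5 bars × 2 beats = 10 beats; 5 beats/chord → 2 chords.
C: 6 bars × 5 beats = 30 beats; 6 beats/chord → 5 chords.
D: 6 bars × 2 beats = 12 beats; 3 beats/chord → 4 chords.
E: 4 bars × 4 beats = 16 beats; 2 beats/chord → 8 chords.
Total: 5 + 2 + 5 + 4 + 8 = 24.

24 chords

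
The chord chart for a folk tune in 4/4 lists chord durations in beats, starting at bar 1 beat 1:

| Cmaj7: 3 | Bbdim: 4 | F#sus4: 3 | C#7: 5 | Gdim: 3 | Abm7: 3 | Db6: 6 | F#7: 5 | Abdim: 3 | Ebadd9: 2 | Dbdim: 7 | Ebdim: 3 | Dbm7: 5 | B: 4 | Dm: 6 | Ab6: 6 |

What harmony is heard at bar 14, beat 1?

Beat 1 of bar 14 is beat (14−1)×4 + 1 = 53 overall.
Running totals: Cmaj7 ends at 3, Bbdim ends at 7, F#sus4 ends at 10, C#7 ends at 15, Gdim ends at 18, Abm7 ends at 21, Db6 ends at 27, F#7 ends at 32, Abdim ends at 35, Ebadd9 ends at 37, Dbdim ends at 44, Ebdim ends at 47, Dbm7 ends at 52, B ends at 56.
Beat 53 falls within B.

B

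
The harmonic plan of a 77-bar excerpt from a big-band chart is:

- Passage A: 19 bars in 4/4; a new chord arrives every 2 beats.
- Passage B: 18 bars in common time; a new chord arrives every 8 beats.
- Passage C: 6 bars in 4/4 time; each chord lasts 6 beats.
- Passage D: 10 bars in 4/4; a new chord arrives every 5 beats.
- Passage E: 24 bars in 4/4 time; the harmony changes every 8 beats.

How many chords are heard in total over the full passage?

71 chords

A has 76 beats and chords last 2 each, so 38 chords.
B has 72 beats and chords last 8 each, so 9 chords.
C has 24 beats and chords last 6 each, so 4 chords.
D has 40 beats and chords last 5 each, so 8 chords.
E has 96 beats and chords last 8 each, so 12 chords.
Total: 38 + 9 + 4 + 8 + 12 = 71.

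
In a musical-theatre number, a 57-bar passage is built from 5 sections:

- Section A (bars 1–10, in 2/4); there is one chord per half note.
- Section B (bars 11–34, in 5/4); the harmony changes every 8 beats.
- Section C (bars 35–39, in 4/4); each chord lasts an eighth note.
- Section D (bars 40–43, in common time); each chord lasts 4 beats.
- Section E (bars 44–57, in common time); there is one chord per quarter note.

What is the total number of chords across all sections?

A: 10·2 = 20 beats, 20/2 = 10 chords.
B: 24·5 = 120 beats, 120/8 = 15 chords.
C: 5·4 = 20 beats, 20/0.5 = 40 chords.
D: 4·4 = 16 beats, 16/4 = 4 chords.
E: 14·4 = 56 beats, 56/1 = 56 chords.
Total: 10 + 15 + 40 + 4 + 56 = 125.

125 chords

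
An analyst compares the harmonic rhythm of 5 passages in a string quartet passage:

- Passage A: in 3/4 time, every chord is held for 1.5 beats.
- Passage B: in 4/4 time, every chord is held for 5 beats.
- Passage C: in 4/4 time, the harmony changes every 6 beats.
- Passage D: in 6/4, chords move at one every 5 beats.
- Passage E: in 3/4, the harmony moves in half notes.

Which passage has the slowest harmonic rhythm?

A: 3/1.5 = 2 chords/bar.
B: 4/5 = 0.8 chords/bar.
C: 4/6 = 2/3 chords/bar.
D: 6/5 = 1.2 chords/bar.
E: 3/2 = 1.5 chords/bar.
Slowest is C at 2/3 chords/bar.

Passage C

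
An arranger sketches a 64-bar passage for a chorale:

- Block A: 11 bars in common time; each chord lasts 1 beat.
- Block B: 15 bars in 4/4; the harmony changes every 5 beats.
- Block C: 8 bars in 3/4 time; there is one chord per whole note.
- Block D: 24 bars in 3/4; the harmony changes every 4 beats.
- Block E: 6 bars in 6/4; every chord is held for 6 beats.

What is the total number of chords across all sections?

A: 11·4 = 44 beats, 44/1 = 44 chords.
B: 15·4 = 60 beats, 60/5 = 12 chords.
C: 8·3 = 24 beats, 24/4 = 6 chords.
D: 24·3 = 72 beats, 72/4 = 18 chords.
E: 6·6 = 36 beats, 36/6 = 6 chords.
Total: 44 + 12 + 6 + 18 + 6 = 86.

86 chords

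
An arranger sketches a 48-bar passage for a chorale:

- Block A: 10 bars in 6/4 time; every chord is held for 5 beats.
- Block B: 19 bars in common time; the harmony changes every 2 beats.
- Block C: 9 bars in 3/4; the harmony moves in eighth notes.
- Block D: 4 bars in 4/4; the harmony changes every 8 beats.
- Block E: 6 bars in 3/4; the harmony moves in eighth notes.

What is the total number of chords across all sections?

142 chords

A: 10 bars × 6 beats = 60 beats; 5 beats/chord → 12 chords.
B: 19 bars × 4 beats = 76 beats; 2 beats/chord → 38 chords.
C: 9 bars × 3 beats = 27 beats; 0.5 beats/chord → 54 chords.
D: 4 bars × 4 beats = 16 beats; 8 beats/chord → 2 chords.
E: 6 bars × 3 beats = 18 beats; 0.5 beats/chord → 36 chords.
Total: 12 + 38 + 54 + 2 + 36 = 142.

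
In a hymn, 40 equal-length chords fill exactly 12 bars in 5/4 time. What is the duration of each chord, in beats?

1.5 beats

12 bars × 5 beats/bar = 60 beats total.
60 beats ÷ 40 chords = 1.5 beats per chord.
(That is a dotted quarter note.)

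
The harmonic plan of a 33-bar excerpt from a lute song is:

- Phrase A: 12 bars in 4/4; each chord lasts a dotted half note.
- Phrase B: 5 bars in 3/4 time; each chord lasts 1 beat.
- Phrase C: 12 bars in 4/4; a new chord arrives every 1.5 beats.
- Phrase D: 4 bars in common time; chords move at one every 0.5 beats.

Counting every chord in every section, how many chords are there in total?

A has 48 beats and chords last 3 each, so 16 chords.
B has 15 beats and chords last 1 each, so 15 chords.
C has 48 beats and chords last 1.5 each, so 32 chords.
D has 16 beats and chords last 0.5 each, so 32 chords.
Total: 16 + 15 + 32 + 32 = 95.

95 chords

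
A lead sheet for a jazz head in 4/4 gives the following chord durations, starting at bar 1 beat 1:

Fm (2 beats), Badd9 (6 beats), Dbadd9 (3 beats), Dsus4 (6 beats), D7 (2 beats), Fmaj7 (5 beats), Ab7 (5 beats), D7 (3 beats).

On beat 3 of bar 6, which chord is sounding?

Beat 3 of bar 6 is beat (6−1)×4 + 3 = 23 overall.
Running totals: Fm ends at 2, Badd9 ends at 8, Dbadd9 ends at 11, Dsus4 ends at 17, D7 ends at 19, Fmaj7 ends at 24.
Beat 23 falls within Fmaj7.

Fmaj7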